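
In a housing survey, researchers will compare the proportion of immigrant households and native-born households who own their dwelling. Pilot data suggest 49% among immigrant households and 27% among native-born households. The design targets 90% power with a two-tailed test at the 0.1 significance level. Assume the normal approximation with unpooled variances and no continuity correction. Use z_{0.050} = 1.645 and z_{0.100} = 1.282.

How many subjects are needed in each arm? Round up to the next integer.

n = (z_{α/2} + z_β)² · [p₁(1−p₁) + p₂(1−p₂)] / (p₁ − p₂)²
  = (1.645 + 1.282)² · (0.49·0.51 + 0.27·0.73) / (0.22)²
  = (2.927)² · (0.2499 + 0.1971) / 0.0484
  = 8.5673 · 0.4470 / 0.0484
  = 79.12
Round up → n = 80 per group.

n = 80 per group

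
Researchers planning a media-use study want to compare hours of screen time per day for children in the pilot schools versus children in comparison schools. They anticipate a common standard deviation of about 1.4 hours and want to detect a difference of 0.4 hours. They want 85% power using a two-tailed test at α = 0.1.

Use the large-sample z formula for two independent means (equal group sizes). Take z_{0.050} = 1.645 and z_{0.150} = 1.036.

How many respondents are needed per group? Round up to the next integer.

n = 177 per group

n = (z_{α/2} + z_β)² · (σ₁² + σ₂²) / δ²
  = (1.645 + 1.036)² · (2·1.4² = 3.92) / 0.4²
  = 7.1878 · 3.92 / 0.16
  = 176.10
Round up → n = 177 per group.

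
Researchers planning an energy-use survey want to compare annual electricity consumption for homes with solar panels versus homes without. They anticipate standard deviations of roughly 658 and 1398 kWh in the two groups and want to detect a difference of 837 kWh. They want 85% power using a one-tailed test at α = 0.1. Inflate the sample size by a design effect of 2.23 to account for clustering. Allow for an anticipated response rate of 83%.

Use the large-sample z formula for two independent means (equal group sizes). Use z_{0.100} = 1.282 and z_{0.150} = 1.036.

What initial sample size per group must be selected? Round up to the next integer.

n = (z_α + z_β)² · (σ₁² + σ₂²) / δ²
  = (1.282 + 1.036)² · (658² + 1398² = 2387368) / 837²
  = 5.3731 · 2387368 / 700569
  = 18.31
Design effect: 2.23 × 18.31 = 40.83.
Adjust for 83% response: 40.83 / 0.83 = 49.20.
Round up → n = 50 per group.

n = 50 per group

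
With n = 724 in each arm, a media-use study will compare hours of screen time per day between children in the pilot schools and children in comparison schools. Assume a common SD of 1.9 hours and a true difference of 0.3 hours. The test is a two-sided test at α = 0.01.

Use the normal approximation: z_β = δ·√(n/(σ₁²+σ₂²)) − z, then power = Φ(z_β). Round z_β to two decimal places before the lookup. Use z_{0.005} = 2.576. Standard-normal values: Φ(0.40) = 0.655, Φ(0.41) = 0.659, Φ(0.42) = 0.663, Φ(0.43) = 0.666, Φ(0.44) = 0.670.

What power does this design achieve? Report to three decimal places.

Power ≈ 0.666

z_β = δ·√(n/(σ₁²+σ₂²)) − z_{α/2}
    = 0.3 · √(724/7.22) − 2.576
    = 0.3 · 10.01384 − 2.576
    = 3.0042 − 2.576 = 0.4282 → 0.43
Power = Φ(0.43) = 0.666.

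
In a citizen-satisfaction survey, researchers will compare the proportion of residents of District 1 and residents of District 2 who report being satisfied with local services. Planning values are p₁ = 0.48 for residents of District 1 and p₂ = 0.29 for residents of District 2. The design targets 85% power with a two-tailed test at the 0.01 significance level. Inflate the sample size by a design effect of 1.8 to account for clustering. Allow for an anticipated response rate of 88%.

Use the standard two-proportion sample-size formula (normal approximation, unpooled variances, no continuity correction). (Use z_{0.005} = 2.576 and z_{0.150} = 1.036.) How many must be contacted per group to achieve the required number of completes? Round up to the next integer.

n = 337 per group

n = (z_{α/2} + z_β)² · [p₁(1−p₁) + p₂(1−p₂)] / (p₁ − p₂)²
  = (2.576 + 1.036)² · (0.48·0.52 + 0.29·0.71) / (0.19)²
  = (3.612)² · (0.2496 + 0.2059) / 0.0361
  = 13.0465 · 0.4555 / 0.0361
  = 164.62
Design effect: 1.8 × 164.62 = 296.31.
Adjust for 88% response: 296.31 / 0.88 = 336.72.
Round up → n = 337 per group.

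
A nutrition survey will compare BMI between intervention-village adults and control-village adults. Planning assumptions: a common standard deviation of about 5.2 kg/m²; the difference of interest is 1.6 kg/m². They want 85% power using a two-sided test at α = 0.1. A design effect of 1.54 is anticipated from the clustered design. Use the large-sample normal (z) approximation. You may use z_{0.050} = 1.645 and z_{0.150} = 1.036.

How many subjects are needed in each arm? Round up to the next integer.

n = (z_{α/2} + z_β)² · (σ₁² + σ₂²) / δ²
  = (1.645 + 1.036)² · (2·5.2² = 54.08) / 1.6²
  = 7.1878 · 54.08 / 2.56
  = 151.84
Design effect: 1.54 × 151.84 = 233.84.
Round up → n = 234 per group.

n = 234 per group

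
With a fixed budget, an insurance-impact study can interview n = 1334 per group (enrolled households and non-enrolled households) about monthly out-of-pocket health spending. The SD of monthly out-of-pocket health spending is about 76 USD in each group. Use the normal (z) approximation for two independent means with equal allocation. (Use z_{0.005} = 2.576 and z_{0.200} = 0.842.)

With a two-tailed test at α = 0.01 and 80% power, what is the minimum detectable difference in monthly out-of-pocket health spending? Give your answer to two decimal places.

Minimum detectable difference ≈ 10.06 USD

δ = (z_{α/2} + z_β) · √((σ₁²+σ₂²)/n)
  = (2.576 + 0.842) · √(11552/1334)
  = 3.418 · √8.6597
  = 3.418 · 2.9427
  = 10.0583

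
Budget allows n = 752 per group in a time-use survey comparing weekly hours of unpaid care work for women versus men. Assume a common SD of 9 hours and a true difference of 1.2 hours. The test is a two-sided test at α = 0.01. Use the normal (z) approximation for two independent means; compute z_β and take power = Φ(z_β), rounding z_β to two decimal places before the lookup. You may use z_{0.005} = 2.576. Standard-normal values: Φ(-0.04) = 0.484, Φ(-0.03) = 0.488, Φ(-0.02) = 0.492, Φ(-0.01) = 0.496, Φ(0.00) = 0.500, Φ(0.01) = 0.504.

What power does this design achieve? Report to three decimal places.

z_β = δ·√(n/(σ₁²+σ₂²)) − z_{α/2}
    = 1.2 · √(752/162) − 2.576
    = 1.2 · 2.15452 − 2.576
    = 2.5854 − 2.576 = 0.0094 → 0.01
Power = Φ(0.01) = 0.504.

Power ≈ 0.504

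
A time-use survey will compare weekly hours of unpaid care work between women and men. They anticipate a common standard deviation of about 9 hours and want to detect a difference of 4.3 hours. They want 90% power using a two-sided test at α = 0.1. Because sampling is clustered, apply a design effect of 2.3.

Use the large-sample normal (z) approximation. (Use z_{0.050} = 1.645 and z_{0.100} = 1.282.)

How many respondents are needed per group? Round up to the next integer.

n = (z_{α/2} + z_β)² · (σ₁² + σ₂²) / δ²
  = (1.645 + 1.282)² · (2·9² = 162) / 4.3²
  = 8.5673 · 162 / 18.49
  = 75.06
Design effect: 2.3 × 75.06 = 172.64.
Round up → n = 173 per group.

n = 173 per group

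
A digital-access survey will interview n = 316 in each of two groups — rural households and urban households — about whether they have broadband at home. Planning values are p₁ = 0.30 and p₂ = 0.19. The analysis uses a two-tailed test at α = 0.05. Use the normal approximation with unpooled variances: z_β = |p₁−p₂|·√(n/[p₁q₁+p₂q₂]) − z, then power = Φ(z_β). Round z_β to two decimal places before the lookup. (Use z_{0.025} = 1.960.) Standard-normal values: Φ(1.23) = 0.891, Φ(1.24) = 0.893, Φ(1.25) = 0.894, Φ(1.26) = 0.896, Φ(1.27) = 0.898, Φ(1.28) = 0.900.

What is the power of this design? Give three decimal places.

z_β = |p₁−p₂|·√(n/[p₁q₁+p₂q₂]) − z_{α/2}
    = 0.11 · √(316/0.3639) − 1.960
    = 0.11 · 29.4681 − 1.960
    = 3.2415 − 1.960 = 1.2815 → 1.28
Power = Φ(1.28) = 0.900.

Power ≈ 0.900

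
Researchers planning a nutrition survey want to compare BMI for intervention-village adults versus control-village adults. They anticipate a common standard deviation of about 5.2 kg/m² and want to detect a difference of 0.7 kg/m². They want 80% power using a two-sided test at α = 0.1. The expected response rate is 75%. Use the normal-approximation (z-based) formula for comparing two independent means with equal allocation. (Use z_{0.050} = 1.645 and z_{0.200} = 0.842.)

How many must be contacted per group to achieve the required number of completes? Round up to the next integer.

n = (z_{α/2} + z_β)² · (σ₁² + σ₂²) / δ²
  = (1.645 + 0.842)² · (2·5.2² = 54.08) / 0.7²
  = 6.1852 · 54.08 / 0.49
  = 682.64
Adjust for 75% response: 682.64 / 0.75 = 910.19.
Round up → n = 911 per group.

n = 911 per group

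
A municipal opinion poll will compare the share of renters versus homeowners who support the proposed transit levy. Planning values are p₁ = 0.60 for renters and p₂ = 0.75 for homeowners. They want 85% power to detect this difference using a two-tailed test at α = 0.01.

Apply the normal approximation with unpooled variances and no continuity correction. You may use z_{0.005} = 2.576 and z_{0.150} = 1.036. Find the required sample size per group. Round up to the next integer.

n = 248 per group

n = (z_{α/2} + z_β)² · [p₁(1−p₁) + p₂(1−p₂)] / (p₁ − p₂)²
  = (2.576 + 1.036)² · (0.60·0.40 + 0.75·0.25) / (-0.15)²
  = (3.612)² · (0.2400 + 0.1875) / 0.0225
  = 13.0465 · 0.4275 / 0.0225
  = 247.88
Round up → n = 248 per group.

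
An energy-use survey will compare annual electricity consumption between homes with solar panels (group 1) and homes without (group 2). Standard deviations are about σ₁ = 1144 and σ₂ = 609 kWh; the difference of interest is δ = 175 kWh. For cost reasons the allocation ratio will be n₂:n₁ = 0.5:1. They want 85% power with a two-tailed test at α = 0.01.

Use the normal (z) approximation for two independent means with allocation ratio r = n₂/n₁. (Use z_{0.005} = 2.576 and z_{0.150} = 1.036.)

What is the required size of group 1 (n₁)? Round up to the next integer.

n₁ = (z_{α/2} + z_β)² · (σ₁² + σ₂²/r) / δ²
   = (2.576 + 1.036)² · (1144² + 609²/0.5) / 175²
   = 13.0465 · (1308736 + 741762) / 30625
   = 13.0465 · 2050498 / 30625
   = 873.53
Round up → n₁ = 874; n₂ = r·n₁ = 0.5 × 874 = 437.

n₁ = 874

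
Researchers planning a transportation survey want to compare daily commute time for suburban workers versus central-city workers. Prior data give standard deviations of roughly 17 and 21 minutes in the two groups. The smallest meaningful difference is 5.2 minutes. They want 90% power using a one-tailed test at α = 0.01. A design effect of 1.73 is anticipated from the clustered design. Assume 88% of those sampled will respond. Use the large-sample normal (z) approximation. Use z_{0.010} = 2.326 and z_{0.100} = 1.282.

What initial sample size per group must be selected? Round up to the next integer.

n = 691 per group

n = (z_α + z_β)² · (σ₁² + σ₂²) / δ²
  = (2.326 + 1.282)² · (17² + 21² = 730) / 5.2²
  = 13.0177 · 730 / 27.04
  = 351.44
Design effect: 1.73 × 351.44 = 607.99.
Adjust for 88% response: 607.99 / 0.88 = 690.90.
Round up → n = 691 per group.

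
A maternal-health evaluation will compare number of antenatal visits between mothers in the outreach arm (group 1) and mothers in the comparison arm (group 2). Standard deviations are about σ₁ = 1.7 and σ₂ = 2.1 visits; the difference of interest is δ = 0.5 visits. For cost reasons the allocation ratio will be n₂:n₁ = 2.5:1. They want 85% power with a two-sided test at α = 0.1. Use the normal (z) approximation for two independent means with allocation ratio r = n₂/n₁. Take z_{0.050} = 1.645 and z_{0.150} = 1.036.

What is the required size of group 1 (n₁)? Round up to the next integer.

n₁ = (z_{α/2} + z_β)² · (σ₁² + σ₂²/r) / δ²
   = (1.645 + 1.036)² · (1.7² + 2.1²/2.5) / 0.5²
   = 7.1878 · (2.89 + 1.764) / 0.25
   = 7.1878 · 4.654 / 0.25
   = 133.81
Round up → n₁ = 134; n₂ = r·n₁ = 2.5 × 134 = 335.

n₁ = 134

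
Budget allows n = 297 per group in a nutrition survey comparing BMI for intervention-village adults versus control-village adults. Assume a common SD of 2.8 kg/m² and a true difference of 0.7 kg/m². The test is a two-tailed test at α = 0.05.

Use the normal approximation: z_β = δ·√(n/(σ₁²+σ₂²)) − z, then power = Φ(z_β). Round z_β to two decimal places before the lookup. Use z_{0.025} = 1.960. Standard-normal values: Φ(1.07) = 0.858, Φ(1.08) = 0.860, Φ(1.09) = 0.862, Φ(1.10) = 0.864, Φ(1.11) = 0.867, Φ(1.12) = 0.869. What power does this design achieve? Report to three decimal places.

Power ≈ 0.862

z_β = δ·√(n/(σ₁²+σ₂²)) − z_{α/2}
    = 0.7 · √(297/15.68) − 1.960
    = 0.7 · 4.35216 − 1.960
    = 3.0465 − 1.960 = 1.0865 → 1.09
Power = Φ(1.09) = 0.862.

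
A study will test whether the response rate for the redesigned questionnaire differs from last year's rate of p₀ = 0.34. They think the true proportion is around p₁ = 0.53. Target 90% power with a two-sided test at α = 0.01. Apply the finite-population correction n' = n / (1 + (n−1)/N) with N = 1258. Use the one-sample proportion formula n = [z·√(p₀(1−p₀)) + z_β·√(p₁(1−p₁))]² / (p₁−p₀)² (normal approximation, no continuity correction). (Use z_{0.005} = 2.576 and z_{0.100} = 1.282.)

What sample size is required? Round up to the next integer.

n = 90

n = [z_{α/2}·√(p₀q₀) + z_β·√(p₁q₁)]² / (p₁ − p₀)²
  = [2.576·√(0.34·0.66) + 1.282·√(0.53·0.47)]² / (0.19)²
  = [2.576·0.4737 + 1.282·0.4991]² / 0.0361
  = [1.8601]² / 0.0361
  = 95.85
Finite-population correction (N = 1258): 95.85 / (1 + (95.85 − 1)/1258) = 89.13.
Round up → n = 90.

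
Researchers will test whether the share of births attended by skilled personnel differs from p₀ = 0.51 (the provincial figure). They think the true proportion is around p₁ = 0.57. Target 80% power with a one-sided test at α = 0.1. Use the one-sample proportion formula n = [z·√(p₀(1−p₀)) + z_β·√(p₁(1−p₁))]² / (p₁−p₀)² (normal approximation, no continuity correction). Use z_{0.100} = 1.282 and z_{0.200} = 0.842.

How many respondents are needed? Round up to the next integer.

n = [z_α·√(p₀q₀) + z_β·√(p₁q₁)]² / (p₁ − p₀)²
  = [1.282·√(0.51·0.49) + 0.842·√(0.57·0.43)]² / (0.06)²
  = [1.282·0.4999 + 0.842·0.4951]² / 0.0036
  = [1.0577]² / 0.0036
  = 310.77
Round up → n = 311.

n = 311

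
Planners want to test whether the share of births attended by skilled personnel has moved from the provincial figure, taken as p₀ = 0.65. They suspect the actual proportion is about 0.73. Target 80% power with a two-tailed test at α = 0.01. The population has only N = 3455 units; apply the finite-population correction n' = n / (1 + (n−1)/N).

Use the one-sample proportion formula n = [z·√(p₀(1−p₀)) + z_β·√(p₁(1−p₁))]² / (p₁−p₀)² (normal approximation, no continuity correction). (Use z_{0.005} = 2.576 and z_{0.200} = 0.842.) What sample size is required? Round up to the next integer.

n = 360

n = [z_{α/2}·√(p₀q₀) + z_β·√(p₁q₁)]² / (p₁ − p₀)²
  = [2.576·√(0.65·0.35) + 0.842·√(0.73·0.27)]² / (0.08)²
  = [2.576·0.4770 + 0.842·0.4440]² / 0.0064
  = [1.6025]² / 0.0064
  = 401.24
Finite-population correction (N = 3455): 401.24 / (1 + (401.24 − 1)/3455) = 359.59.
Round up → n = 360.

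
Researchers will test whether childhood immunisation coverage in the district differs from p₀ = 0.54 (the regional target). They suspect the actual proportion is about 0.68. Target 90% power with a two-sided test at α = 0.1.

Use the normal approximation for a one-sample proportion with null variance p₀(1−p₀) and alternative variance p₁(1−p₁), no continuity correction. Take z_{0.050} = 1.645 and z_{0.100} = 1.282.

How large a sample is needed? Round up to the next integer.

n = [z_{α/2}·√(p₀q₀) + z_β·√(p₁q₁)]² / (p₁ − p₀)²
  = [1.645·√(0.54·0.46) + 1.282·√(0.68·0.32)]² / (0.14)²
  = [1.645·0.4984 + 1.282·0.4665]² / 0.0196
  = [1.4179]² / 0.0196
  = 102.57
Round up → n = 103.

n = 103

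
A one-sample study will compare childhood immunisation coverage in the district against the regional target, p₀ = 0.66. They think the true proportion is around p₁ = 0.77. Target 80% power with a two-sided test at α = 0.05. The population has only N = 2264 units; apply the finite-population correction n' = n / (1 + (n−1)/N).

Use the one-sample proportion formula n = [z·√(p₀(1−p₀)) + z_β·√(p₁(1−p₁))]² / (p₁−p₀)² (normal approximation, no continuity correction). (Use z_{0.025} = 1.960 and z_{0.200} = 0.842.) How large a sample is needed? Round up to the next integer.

n = 129

n = [z_{α/2}·√(p₀q₀) + z_β·√(p₁q₁)]² / (p₁ − p₀)²
  = [1.960·√(0.66·0.34) + 0.842·√(0.77·0.23)]² / (0.11)²
  = [1.960·0.4737 + 0.842·0.4208]² / 0.0121
  = [1.2828]² / 0.0121
  = 136.00
Finite-population correction (N = 2264): 136.00 / (1 + (136.00 − 1)/2264) = 128.35.
Round up → n = 129.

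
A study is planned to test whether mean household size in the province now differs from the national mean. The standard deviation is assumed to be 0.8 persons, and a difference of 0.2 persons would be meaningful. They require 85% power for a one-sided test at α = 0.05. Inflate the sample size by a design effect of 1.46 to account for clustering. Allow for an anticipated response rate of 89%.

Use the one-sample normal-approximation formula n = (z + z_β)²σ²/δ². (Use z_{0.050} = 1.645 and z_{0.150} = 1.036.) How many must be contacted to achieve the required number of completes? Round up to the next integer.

n = (z_α + z_β)² · σ² / δ²
  = (1.645 + 1.036)² · 0.8² / 0.2²
  = 7.1878 · 0.64 / 0.04
  = 115.00
Design effect: 1.46 × 115.00 = 167.91.
Adjust for 89% response: 167.91 / 0.89 = 188.66.
Round up → n = 189.

n = 189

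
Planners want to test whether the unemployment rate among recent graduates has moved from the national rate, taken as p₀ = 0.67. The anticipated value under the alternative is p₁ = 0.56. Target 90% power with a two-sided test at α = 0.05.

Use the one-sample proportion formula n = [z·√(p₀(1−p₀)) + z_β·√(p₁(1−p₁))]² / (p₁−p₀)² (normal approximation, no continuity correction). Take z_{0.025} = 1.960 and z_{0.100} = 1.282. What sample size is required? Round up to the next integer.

n = [z_{α/2}·√(p₀q₀) + z_β·√(p₁q₁)]² / (p₁ − p₀)²
  = [1.960·√(0.67·0.33) + 1.282·√(0.56·0.44)]² / (-0.11)²
  = [1.960·0.4702 + 1.282·0.4964]² / 0.0121
  = [1.5580]² / 0.0121
  = 200.60
Round up → n = 201.

n = 201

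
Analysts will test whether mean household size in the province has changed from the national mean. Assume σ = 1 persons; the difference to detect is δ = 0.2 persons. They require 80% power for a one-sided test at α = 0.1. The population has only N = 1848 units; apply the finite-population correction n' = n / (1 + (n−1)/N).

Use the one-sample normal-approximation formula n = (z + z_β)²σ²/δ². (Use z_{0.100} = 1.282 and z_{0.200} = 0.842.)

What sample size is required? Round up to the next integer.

n = 107

n = (z_α + z_β)² · σ² / δ²
  = (1.282 + 0.842)² · 1² / 0.2²
  = 4.5114 · 1 / 0.04
  = 112.78
Finite-population correction (N = 1848): 112.78 / (1 + (112.78 − 1)/1848) = 106.35.
Round up → n = 107.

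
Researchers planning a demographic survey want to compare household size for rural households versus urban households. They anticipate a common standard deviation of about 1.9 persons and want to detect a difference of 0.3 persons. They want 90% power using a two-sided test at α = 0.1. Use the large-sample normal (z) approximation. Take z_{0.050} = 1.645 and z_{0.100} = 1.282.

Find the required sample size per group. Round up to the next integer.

n = (z_{α/2} + z_β)² · (σ₁² + σ₂²) / δ²
  = (1.645 + 1.282)² · (2·1.9² = 7.22) / 0.3²
  = 8.5673 · 7.22 / 0.09
  = 687.29
Round up → n = 688 per group.

n = 688 per group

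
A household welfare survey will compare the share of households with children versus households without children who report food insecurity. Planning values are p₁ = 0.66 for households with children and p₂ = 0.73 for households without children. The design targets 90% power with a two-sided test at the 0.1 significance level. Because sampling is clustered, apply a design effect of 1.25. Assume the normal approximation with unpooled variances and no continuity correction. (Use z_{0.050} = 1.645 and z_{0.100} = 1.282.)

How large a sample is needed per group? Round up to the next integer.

n = 922 per group

n = (z_{α/2} + z_β)² · [p₁(1−p₁) + p₂(1−p₂)] / (p₁ − p₂)²
  = (1.645 + 1.282)² · (0.66·0.34 + 0.73·0.27) / (-0.07)²
  = (2.927)² · (0.2244 + 0.1971) / 0.0049
  = 8.5673 · 0.4215 / 0.0049
  = 736.97
Design effect: 1.25 × 736.97 = 921.21.
Round up → n = 922 per group.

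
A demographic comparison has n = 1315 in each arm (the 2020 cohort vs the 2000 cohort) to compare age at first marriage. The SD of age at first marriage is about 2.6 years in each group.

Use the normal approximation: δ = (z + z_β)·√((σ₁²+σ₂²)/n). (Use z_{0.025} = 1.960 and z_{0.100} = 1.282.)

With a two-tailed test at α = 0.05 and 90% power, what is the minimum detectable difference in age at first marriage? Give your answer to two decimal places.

Minimum detectable difference ≈ 0.33 years

δ = (z_{α/2} + z_β) · √((σ₁²+σ₂²)/n)
  = (1.960 + 1.282) · √(13.52/1315)
  = 3.242 · √0.01028
  = 3.242 · 0.1014
  = 0.3287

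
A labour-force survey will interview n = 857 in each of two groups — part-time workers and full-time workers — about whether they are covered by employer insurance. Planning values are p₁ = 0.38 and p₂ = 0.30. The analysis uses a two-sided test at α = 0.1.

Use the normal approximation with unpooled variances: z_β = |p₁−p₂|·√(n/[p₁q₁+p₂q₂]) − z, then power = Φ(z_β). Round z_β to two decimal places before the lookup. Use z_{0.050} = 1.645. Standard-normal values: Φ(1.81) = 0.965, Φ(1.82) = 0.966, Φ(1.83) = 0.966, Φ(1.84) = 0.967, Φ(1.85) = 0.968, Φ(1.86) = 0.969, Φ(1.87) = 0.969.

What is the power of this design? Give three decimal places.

z_β = |p₁−p₂|·√(n/[p₁q₁+p₂q₂]) − z_{α/2}
    = 0.08 · √(857/0.4456) − 1.645
    = 0.08 · 43.8549 − 1.645
    = 3.5084 − 1.645 = 1.8634 → 1.86
Power = Φ(1.86) = 0.969.

Power ≈ 0.969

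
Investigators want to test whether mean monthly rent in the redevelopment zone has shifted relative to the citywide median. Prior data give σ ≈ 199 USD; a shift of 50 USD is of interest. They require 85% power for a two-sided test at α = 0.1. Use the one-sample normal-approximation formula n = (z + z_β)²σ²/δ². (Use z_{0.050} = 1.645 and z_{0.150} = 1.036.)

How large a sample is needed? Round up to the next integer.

n = (z_{α/2} + z_β)² · σ² / δ²
  = (1.645 + 1.036)² · 199² / 50²
  = 7.1878 · 39601 / 2500
  = 113.86
Round up → n = 114.

n = 114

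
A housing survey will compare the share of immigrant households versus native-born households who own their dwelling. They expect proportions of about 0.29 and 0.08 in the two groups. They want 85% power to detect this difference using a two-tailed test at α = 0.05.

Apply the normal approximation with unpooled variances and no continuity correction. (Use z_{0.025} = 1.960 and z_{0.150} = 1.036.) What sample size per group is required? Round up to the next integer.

n = (z_{α/2} + z_β)² · [p₁(1−p₁) + p₂(1−p₂)] / (p₁ − p₂)²
  = (1.960 + 1.036)² · (0.29·0.71 + 0.08·0.92) / (0.21)²
  = (2.996)² · (0.2059 + 0.0736) / 0.0441
  = 8.9760 · 0.2795 / 0.0441
  = 56.89
Round up → n = 57 per group.

n = 57 per group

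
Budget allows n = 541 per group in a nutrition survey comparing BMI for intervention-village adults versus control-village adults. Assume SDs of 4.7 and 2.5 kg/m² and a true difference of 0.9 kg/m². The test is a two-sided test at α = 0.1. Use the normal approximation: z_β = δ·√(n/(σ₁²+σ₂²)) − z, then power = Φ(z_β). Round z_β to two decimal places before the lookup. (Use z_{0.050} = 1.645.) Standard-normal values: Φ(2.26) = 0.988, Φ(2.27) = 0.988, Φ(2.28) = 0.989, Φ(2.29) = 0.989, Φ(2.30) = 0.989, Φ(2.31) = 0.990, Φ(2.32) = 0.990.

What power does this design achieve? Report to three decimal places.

z_β = δ·√(n/(σ₁²+σ₂²)) − z_{α/2}
    = 0.9 · √(541/28.34) − 1.645
    = 0.9 · 4.36917 − 1.645
    = 3.9323 − 1.645 = 2.2873 → 2.29
Power = Φ(2.29) = 0.989.

Power ≈ 0.989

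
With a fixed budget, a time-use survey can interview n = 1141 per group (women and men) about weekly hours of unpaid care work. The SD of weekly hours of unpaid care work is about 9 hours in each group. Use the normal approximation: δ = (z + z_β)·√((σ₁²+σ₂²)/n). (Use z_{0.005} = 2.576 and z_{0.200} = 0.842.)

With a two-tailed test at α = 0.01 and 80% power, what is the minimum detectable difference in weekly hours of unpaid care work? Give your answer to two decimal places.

Minimum detectable difference ≈ 1.29 hours

δ = (z_{α/2} + z_β) · √((σ₁²+σ₂²)/n)
  = (2.576 + 0.842) · √(162/1141)
  = 3.418 · √0.14198
  = 3.418 · 0.3768
  = 1.2879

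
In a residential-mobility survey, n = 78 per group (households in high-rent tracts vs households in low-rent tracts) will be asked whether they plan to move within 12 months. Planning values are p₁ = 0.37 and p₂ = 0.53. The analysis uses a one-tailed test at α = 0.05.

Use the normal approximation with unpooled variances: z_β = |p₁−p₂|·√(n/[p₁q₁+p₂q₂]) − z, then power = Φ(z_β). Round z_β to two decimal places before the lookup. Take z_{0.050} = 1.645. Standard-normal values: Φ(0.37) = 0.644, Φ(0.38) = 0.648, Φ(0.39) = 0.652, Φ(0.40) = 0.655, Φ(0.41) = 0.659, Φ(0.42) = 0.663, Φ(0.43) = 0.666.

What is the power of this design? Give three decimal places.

z_β = |p₁−p₂|·√(n/[p₁q₁+p₂q₂]) − z_α
    = 0.16 · √(78/0.4822) − 1.645
    = 0.16 · 12.7184 − 1.645
    = 2.0349 − 1.645 = 0.3899 → 0.39
Power = Φ(0.39) = 0.652.

Power ≈ 0.652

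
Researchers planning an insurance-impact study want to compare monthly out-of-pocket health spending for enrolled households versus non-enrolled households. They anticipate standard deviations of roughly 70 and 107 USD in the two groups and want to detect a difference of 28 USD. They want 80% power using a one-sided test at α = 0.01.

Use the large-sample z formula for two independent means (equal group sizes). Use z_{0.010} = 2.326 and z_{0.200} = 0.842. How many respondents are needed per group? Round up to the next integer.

n = 210 per group

n = (z_α + z_β)² · (σ₁² + σ₂²) / δ²
  = (2.326 + 0.842)² · (70² + 107² = 16349) / 28²
  = 10.0362 · 16349 / 784
  = 209.29
Round up → n = 210 per group.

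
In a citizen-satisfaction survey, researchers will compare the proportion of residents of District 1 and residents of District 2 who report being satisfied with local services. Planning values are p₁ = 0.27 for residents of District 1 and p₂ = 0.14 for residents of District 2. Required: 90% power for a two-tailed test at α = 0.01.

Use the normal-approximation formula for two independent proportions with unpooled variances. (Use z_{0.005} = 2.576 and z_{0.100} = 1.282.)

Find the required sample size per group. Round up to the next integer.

n = 280 per group

n = (z_{α/2} + z_β)² · [p₁(1−p₁) + p₂(1−p₂)] / (p₁ − p₂)²
  = (2.576 + 1.282)² · (0.27·0.73 + 0.14·0.86) / (0.13)²
  = (3.858)² · (0.1971 + 0.1204) / 0.0169
  = 14.8842 · 0.3175 / 0.0169
  = 279.63
Round up → n = 280 per group.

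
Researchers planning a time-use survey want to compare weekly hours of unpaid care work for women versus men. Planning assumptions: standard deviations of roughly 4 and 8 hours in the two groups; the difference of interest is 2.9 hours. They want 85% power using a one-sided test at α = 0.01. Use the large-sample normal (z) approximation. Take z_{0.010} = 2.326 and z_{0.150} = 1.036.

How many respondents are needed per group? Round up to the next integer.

n = (z_α + z_β)² · (σ₁² + σ₂²) / δ²
  = (2.326 + 1.036)² · (4² + 8² = 80) / 2.9²
  = 11.3030 · 80 / 8.41
  = 107.52
Round up → n = 108 per group.

n = 108 per group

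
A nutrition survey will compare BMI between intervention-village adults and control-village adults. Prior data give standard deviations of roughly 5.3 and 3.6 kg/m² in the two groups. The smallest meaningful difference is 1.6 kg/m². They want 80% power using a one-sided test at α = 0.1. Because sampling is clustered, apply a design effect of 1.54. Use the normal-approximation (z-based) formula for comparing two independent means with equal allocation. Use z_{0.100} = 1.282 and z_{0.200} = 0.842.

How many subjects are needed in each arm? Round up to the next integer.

n = (z_α + z_β)² · (σ₁² + σ₂²) / δ²
  = (1.282 + 0.842)² · (5.3² + 3.6² = 41.05) / 1.6²
  = 4.5114 · 41.05 / 2.56
  = 72.34
Design effect: 1.54 × 72.34 = 111.40.
Round up → n = 112 per group.

n = 112 per group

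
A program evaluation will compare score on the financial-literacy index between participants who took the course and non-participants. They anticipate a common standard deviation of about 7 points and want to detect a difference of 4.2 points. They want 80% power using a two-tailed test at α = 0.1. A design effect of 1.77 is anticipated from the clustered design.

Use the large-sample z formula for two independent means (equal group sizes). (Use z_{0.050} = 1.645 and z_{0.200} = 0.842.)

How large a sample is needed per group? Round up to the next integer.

n = (z_{α/2} + z_β)² · (σ₁² + σ₂²) / δ²
  = (1.645 + 0.842)² · (2·7² = 98) / 4.2²
  = 6.1852 · 98 / 17.64
  = 34.36
Design effect: 1.77 × 34.36 = 60.82.
Round up → n = 61 per group.

n = 61 per group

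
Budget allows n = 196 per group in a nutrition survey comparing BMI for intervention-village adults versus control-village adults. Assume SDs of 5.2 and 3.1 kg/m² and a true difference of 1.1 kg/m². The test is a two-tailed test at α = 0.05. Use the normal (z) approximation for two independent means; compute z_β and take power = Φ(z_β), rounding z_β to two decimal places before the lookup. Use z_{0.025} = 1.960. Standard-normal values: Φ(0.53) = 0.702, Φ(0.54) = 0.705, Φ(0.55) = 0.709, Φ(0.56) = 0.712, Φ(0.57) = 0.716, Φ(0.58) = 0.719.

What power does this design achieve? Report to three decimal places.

z_β = δ·√(n/(σ₁²+σ₂²)) − z_{α/2}
    = 1.1 · √(196/36.65) − 1.960
    = 1.1 · 2.31255 − 1.960
    = 2.5438 − 1.960 = 0.5838 → 0.58
Power = Φ(0.58) = 0.719.

Power ≈ 0.719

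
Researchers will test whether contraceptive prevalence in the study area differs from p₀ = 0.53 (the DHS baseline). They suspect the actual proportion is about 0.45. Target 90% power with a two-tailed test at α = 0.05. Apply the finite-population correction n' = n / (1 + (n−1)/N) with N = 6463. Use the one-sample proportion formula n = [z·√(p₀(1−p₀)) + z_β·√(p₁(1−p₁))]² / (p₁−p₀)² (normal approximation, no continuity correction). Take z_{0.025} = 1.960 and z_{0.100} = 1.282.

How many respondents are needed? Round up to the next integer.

n = 384

n = [z_{α/2}·√(p₀q₀) + z_β·√(p₁q₁)]² / (p₁ − p₀)²
  = [1.960·√(0.53·0.47) + 1.282·√(0.45·0.55)]² / (-0.08)²
  = [1.960·0.4991 + 1.282·0.4975]² / 0.0064
  = [1.6160]² / 0.0064
  = 408.05
Finite-population correction (N = 6463): 408.05 / (1 + (408.05 − 1)/6463) = 383.87.
Round up → n = 384.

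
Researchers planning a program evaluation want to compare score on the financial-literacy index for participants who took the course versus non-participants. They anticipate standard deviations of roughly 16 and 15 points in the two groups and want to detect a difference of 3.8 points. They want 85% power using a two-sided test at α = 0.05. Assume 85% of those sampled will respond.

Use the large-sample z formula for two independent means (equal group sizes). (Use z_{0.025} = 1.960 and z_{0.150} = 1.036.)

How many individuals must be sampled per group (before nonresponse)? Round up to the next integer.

n = 352 per group

n = (z_{α/2} + z_β)² · (σ₁² + σ₂²) / δ²
  = (1.960 + 1.036)² · (16² + 15² = 481) / 3.8²
  = 8.9760 · 481 / 14.44
  = 298.99
Adjust for 85% response: 298.99 / 0.85 = 351.76.
Round up → n = 352 per group.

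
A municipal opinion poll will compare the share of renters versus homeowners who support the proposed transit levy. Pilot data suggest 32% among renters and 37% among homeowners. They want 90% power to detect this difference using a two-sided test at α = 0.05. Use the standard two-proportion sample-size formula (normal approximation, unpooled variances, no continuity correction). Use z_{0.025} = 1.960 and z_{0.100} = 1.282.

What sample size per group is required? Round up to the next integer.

n = 1895 per group

n = (z_{α/2} + z_β)² · [p₁(1−p₁) + p₂(1−p₂)] / (p₁ − p₂)²
  = (1.960 + 1.282)² · (0.32·0.68 + 0.37·0.63) / (-0.05)²
  = (3.242)² · (0.2176 + 0.2331) / 0.0025
  = 10.5106 · 0.4507 / 0.0025
  = 1894.84
Round up → n = 1895 per group.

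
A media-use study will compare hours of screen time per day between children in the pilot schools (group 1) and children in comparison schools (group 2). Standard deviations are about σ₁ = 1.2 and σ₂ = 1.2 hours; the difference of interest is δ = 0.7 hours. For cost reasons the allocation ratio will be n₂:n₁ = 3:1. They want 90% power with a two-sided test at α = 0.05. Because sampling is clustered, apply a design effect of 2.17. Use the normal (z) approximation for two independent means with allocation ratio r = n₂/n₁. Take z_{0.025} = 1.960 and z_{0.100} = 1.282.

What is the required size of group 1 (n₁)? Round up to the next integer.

n₁ = 90

n₁ = (z_{α/2} + z_β)² · (σ₁² + σ₂²/r) / δ²
   = (1.960 + 1.282)² · (1.2² + 1.2²/3) / 0.7²
   = 10.5106 · (1.44 + 0.48) / 0.49
   = 10.5106 · 1.92 / 0.49
   = 41.18
Design effect: 2.17 × 41.18 = 89.37.
Round up → n₁ = 90; n₂ = r·n₁ = 3 × 90 = 270.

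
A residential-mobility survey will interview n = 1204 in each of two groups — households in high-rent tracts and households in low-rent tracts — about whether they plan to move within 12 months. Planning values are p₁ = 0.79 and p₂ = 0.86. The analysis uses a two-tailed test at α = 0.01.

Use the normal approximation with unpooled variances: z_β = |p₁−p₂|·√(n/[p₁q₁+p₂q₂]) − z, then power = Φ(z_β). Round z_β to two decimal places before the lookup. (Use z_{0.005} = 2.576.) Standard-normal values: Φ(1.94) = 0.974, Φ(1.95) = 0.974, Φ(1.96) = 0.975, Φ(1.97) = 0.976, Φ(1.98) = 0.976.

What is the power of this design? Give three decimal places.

z_β = |p₁−p₂|·√(n/[p₁q₁+p₂q₂]) − z_{α/2}
    = 0.07 · √(1204/0.2863) − 2.576
    = 0.07 · 64.8489 − 2.576
    = 4.5394 − 2.576 = 1.9634 → 1.96
Power = Φ(1.96) = 0.975.

Power ≈ 0.975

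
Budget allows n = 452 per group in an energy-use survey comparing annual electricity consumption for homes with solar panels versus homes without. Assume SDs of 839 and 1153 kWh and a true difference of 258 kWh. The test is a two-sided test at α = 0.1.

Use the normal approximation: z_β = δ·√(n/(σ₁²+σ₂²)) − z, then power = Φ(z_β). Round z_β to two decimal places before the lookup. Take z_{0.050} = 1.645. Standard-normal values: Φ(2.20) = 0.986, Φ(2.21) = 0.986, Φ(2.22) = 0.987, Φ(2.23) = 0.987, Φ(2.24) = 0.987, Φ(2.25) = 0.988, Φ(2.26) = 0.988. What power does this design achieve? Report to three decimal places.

z_β = δ·√(n/(σ₁²+σ₂²)) − z_{α/2}
    = 258 · √(452/2033330) − 1.645
    = 258 · 0.01491 − 1.645
    = 3.8467 − 1.645 = 2.2017 → 2.20
Power = Φ(2.20) = 0.986.

Power ≈ 0.986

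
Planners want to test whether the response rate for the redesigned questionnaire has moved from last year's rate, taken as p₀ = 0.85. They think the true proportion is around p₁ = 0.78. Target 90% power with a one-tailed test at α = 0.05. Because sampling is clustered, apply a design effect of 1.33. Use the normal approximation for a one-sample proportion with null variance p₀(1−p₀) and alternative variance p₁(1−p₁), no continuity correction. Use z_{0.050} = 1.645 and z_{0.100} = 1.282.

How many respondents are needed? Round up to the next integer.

n = 340

n = [z_α·√(p₀q₀) + z_β·√(p₁q₁)]² / (p₁ − p₀)²
  = [1.645·√(0.85·0.15) + 1.282·√(0.78·0.22)]² / (-0.07)²
  = [1.645·0.3571 + 1.282·0.4142]² / 0.0049
  = [1.1184]² / 0.0049
  = 255.29
Design effect: 1.33 × 255.29 = 339.54.
Round up → n = 340.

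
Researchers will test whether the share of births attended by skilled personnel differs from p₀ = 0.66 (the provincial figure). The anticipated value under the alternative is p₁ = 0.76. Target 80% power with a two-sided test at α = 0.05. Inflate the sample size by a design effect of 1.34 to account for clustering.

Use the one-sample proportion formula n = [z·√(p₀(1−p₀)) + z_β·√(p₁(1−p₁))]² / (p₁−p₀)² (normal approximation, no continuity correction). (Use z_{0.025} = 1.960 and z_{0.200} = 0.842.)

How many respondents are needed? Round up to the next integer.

n = 223

n = [z_{α/2}·√(p₀q₀) + z_β·√(p₁q₁)]² / (p₁ − p₀)²
  = [1.960·√(0.66·0.34) + 0.842·√(0.76·0.24)]² / (0.10)²
  = [1.960·0.4737 + 0.842·0.4271]² / 0.0100
  = [1.2881]² / 0.0100
  = 165.91
Design effect: 1.34 × 165.91 = 222.32.
Round up → n = 223.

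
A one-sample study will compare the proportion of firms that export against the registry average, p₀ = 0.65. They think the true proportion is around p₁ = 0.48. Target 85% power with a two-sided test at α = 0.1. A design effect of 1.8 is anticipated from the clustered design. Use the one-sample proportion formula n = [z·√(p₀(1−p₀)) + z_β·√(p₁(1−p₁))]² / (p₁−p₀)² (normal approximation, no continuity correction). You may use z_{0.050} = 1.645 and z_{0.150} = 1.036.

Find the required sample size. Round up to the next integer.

n = [z_{α/2}·√(p₀q₀) + z_β·√(p₁q₁)]² / (p₁ − p₀)²
  = [1.645·√(0.65·0.35) + 1.036·√(0.48·0.52)]² / (-0.17)²
  = [1.645·0.4770 + 1.036·0.4996]² / 0.0289
  = [1.3022]² / 0.0289
  = 58.68
Design effect: 1.8 × 58.68 = 105.62.
Round up → n = 106.

n = 106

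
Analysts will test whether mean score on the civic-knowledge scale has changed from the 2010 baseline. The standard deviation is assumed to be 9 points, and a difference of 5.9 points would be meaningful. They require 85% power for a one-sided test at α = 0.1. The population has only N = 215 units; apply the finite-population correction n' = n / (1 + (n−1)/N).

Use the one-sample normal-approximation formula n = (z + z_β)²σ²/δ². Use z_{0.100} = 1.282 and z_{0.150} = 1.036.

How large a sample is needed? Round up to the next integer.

n = 12

n = (z_α + z_β)² · σ² / δ²
  = (1.282 + 1.036)² · 9² / 5.9²
  = 5.3731 · 81 / 34.81
  = 12.50
Finite-population correction (N = 215): 12.50 / (1 + (12.50 − 1)/215) = 11.87.
Round up → n = 12.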